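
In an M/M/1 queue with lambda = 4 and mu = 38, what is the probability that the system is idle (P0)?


P0 = 1 - rho = 1 - 4/38 = 0.8947

0.8947


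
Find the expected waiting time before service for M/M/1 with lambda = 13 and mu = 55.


rho = 13/55; Wq = rho/(mu - lambda) = 0.0056 hours

0.0056 hours


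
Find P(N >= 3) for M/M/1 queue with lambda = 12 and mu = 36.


P(N >= 3) = rho^3 = (12/36)^3 = 0.037

0.037


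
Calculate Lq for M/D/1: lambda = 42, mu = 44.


M/D/1: Lq = rho^2 / (2*(1-rho)) where rho = 42/44; Lq = 10.02

10.02


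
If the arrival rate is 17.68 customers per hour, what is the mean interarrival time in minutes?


Mean interarrival time = 60/lambda = 60/17.68 = 3.39 minutes

3.39 minutes


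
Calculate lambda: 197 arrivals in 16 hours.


lambda = total arrivals / time = 197 / 16 = 12.31 per hour

12.31 per hour


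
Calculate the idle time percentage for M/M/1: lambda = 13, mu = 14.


Idle fraction = (1 - rho) * 100 = (1 - 13/14) * 100 = 7.1%

7.1%


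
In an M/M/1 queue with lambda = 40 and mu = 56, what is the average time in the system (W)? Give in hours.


W = 1/(mu - lambda) = 1/(56 - 40) = 0.0625 hours

0.0625 hours


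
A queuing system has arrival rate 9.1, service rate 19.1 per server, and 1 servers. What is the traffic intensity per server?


rho = lambda / (c * mu) = 9.1 / (1 * 19.1) = 0.4764

0.4764


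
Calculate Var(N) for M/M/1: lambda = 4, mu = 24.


rho = 4/24; Var(N) = rho/(1-rho)^2 = 0.24

0.24


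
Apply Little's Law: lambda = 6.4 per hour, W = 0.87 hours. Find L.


L = lambda * W = 6.4 * 0.87 = 5.57

5.57


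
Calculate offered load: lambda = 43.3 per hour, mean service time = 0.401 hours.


Offered load a = lambda * E[S] = 43.3 * 0.401 = 17.36 Erlangs

17.36 Erlangs


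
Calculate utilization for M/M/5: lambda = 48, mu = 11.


rho = lambda/(c*mu) = 48/(5*11) = 0.8727

0.8727


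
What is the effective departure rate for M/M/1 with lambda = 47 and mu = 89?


For a stable queue (lambda < mu), throughput = lambda = 47 per hour

47 per hour


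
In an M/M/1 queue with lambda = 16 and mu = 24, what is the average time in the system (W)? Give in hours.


W = 1/(mu - lambda) = 1/(24 - 16) = 0.125 hours

0.125 hours


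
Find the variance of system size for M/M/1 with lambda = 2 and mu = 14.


rho = 2/14; Var(N) = rho/(1-rho)^2 = 0.19

0.19


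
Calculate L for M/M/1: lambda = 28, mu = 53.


rho = 28/53; L = rho/(1-rho) = 1.12

1.12


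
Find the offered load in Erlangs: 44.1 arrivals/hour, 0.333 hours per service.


Offered load a = lambda * E[S] = 44.1 * 0.333 = 14.69 Erlangs

14.69 Erlangs


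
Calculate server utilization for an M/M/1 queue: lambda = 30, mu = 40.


rho = lambda/mu = 30/40 = 0.75

0.75


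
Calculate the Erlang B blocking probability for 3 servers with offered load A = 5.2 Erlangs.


B(N,A) = (A^N/N!) / sum(A^k/k!, k=0..N) with N=3, A=5.2 = 0.543

0.543


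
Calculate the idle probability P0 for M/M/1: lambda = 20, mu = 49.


P0 = 1 - rho = 1 - 20/49 = 0.5918

0.5918


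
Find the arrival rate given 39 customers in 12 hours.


lambda = total arrivals / time = 39 / 12 = 3.25 per hour

3.25 per hour


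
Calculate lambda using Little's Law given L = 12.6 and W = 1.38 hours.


lambda = L / W = 12.6 / 1.38 = 9.13 per hour

9.13 per hour


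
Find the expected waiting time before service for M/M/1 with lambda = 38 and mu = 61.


rho = 38/61; Wq = rho/(mu - lambda) = 0.0271 hours

0.0271 hours


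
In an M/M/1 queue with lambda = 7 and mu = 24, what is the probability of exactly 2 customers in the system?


rho = 7/24; P(n) = (1-rho)*rho^n = (1-7/24)*(7/24)^2 = 0.0603

0.0603


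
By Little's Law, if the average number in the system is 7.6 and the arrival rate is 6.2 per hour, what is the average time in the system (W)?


W = L / lambda = 7.6 / 6.2 = 1.2258 hours

1.2258 hours


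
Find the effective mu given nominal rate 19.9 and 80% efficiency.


Effective rate = mu * efficiency = 19.9 * 0.8 = 15.92 per hour

15.92 per hour


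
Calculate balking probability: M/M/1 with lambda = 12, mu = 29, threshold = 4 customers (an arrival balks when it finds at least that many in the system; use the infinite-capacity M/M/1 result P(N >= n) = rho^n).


P(N >= 4) = rho^4 = (12/29)^4 = 0.0293

0.0293


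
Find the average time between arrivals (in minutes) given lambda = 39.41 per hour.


Mean interarrival time = 60/lambda = 60/39.41 = 1.52 minutes

1.52 minutes


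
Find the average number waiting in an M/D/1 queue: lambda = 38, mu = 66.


M/D/1: Lq = rho^2 / (2*(1-rho)) where rho = 38/66; Lq = 0.39

0.39


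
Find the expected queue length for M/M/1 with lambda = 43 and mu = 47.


rho = 43/47; Lq = rho^2/(1-rho) = 9.84

9.84


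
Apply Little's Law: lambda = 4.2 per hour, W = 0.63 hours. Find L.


L = lambda * W = 4.2 * 0.63 = 2.65

2.65


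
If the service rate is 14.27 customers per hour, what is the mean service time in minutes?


Mean service time = 60/mu = 60/14.27 = 4.2 minutes

4.2 minutes


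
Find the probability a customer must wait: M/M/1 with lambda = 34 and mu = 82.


P(wait) = rho = lambda/mu = 34/82 = 0.4146

0.4146


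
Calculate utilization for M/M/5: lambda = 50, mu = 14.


rho = lambda/(c*mu) = 50/(5*14) = 0.7143

0.7143


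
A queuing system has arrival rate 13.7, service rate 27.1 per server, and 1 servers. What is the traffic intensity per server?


rho = lambda / (c * mu) = 13.7 / (1 * 27.1) = 0.5055

0.5055


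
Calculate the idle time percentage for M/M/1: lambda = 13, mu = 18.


Idle fraction = (1 - rho) * 100 = (1 - 13/18) * 100 = 27.8%

27.8%


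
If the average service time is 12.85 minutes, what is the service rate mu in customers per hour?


mu = 60 / avg_service_time = 60 / 12.85 = 4.67 per hour

4.67 per hour


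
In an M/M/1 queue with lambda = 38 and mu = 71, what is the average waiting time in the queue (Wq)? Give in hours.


rho = 38/71; Wq = rho/(mu - lambda) = 0.0162 hours

0.0162 hours


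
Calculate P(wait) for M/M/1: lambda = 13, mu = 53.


P(wait) = rho = lambda/mu = 13/53 = 0.2453

0.2453


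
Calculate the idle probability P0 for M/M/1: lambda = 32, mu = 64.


P0 = 1 - rho = 1 - 32/64 = 0.5

0.5


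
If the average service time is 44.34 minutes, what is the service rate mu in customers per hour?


mu = 60 / avg_service_time = 60 / 44.34 = 1.35 per hour

1.35 per hour


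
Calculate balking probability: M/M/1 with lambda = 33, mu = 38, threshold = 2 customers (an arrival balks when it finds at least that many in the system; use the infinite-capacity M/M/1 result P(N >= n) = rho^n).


P(N >= 2) = rho^2 = (33/38)^2 = 0.7542

0.7542


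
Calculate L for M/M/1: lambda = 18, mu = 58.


rho = 18/58; L = rho/(1-rho) = 0.45

0.45


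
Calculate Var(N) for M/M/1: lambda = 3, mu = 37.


rho = 3/37; Var(N) = rho/(1-rho)^2 = 0.1

0.1


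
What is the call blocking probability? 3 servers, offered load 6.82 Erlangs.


B(N,A) = (A^N/N!) / sum(A^k/k!, k=0..N) with N=3, A=6.82 = 0.6298

0.6298


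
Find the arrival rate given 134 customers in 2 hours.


lambda = total arrivals / time = 134 / 2 = 67.0 per hour

67.0 per hour


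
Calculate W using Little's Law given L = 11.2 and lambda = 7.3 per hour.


W = L / lambda = 11.2 / 7.3 = 1.5342 hours

1.5342 hours


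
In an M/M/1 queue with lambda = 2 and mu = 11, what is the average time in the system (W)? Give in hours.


W = 1/(mu - lambda) = 1/(11 - 2) = 0.1111 hours

0.1111 hours


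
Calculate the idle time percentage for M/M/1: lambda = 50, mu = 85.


Idle fraction = (1 - rho) * 100 = (1 - 50/85) * 100 = 41.2%

41.2%


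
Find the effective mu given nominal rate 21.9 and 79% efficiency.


Effective rate = mu * efficiency = 21.9 * 0.79 = 17.3 per hour

17.3 per hour


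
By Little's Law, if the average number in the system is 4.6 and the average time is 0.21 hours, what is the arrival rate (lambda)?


lambda = L / W = 4.6 / 0.21 = 21.9 per hour

21.9 per hour


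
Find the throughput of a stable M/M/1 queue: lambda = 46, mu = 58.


For a stable queue (lambda < mu), throughput = lambda = 46 per hour

46 per hour


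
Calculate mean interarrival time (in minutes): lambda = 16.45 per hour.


Mean interarrival time = 60/lambda = 60/16.45 = 3.65 minutes

3.65 minutes


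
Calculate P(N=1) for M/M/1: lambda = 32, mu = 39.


rho = 32/39; P(n) = (1-rho)*rho^n = (1-32/39)*(32/39)^1 = 0.1473

0.1473


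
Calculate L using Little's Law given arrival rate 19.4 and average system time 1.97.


L = lambda * W = 19.4 * 1.97 = 38.22

38.22


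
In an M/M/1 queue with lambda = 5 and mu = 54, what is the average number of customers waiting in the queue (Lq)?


rho = 5/54; Lq = rho^2/(1-rho) = 0.01

0.01


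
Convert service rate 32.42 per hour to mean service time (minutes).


Mean service time = 60/mu = 60/32.42 = 1.85 minutes

1.85 minutes


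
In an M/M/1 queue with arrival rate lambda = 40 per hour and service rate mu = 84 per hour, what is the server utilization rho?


rho = lambda/mu = 40/84 = 0.4762

0.4762


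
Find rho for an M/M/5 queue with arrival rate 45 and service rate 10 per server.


rho = lambda/(c*mu) = 45/(5*10) = 0.9

0.9


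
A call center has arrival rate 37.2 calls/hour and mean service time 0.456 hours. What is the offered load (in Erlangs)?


Offered load a = lambda * E[S] = 37.2 * 0.456 = 16.96 Erlangs

16.96 Erlangs


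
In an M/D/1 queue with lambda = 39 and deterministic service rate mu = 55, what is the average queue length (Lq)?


M/D/1: Lq = rho^2 / (2*(1-rho)) where rho = 39/55; Lq = 0.86

0.86


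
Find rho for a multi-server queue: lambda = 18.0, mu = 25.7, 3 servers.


rho = lambda / (c * mu) = 18.0 / (3 * 25.7) = 0.2335

0.2335


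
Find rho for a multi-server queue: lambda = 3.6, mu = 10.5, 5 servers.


rho = lambda / (c * mu) = 3.6 / (5 * 10.5) = 0.0686

0.0686


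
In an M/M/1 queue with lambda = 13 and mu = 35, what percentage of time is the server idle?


Idle fraction = (1 - rho) * 100 = (1 - 13/35) * 100 = 62.9%

62.9%


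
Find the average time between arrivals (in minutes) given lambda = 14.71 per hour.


Mean interarrival time = 60/lambda = 60/14.71 = 4.08 minutes

4.08 minutes


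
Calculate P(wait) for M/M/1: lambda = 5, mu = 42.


P(wait) = rho = lambda/mu = 5/42 = 0.119

0.119


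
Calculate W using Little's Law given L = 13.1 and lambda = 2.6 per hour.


W = L / lambda = 13.1 / 2.6 = 5.0385 hours

5.0385 hours


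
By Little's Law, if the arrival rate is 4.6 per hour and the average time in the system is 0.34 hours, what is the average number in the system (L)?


L = lambda * W = 4.6 * 0.34 = 1.56

1.56


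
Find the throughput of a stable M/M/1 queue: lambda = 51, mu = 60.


For a stable queue (lambda < mu), throughput = lambda = 51 per hour

51 per hour


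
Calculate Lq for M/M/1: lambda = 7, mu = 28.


rho = 7/28; Lq = rho^2/(1-rho) = 0.08

0.08


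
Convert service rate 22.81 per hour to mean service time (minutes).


Mean service time = 60/mu = 60/22.81 = 2.63 minutes

2.63 minutes


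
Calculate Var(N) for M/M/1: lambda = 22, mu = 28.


rho = 22/28; Var(N) = rho/(1-rho)^2 = 17.11

17.11


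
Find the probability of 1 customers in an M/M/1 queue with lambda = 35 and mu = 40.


rho = 35/40; P(n) = (1-rho)*rho^n = (1-35/40)*(35/40)^1 = 0.1094

0.1094


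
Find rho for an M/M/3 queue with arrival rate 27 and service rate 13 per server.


rho = lambda/(c*mu) = 27/(3*13) = 0.6923

0.6923


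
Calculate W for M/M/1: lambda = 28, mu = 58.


W = 1/(mu - lambda) = 1/(58 - 28) = 0.0333 hours

0.0333 hours


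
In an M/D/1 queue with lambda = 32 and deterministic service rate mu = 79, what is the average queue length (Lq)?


M/D/1: Lq = rho^2 / (2*(1-rho)) where rho = 32/79; Lq = 0.14

0.14


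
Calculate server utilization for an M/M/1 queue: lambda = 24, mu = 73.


rho = lambda/mu = 24/73 = 0.3288

0.3288


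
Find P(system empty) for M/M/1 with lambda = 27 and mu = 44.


P0 = 1 - rho = 1 - 27/44 = 0.3864

0.3864


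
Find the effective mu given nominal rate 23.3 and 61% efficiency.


Effective rate = mu * efficiency = 23.3 * 0.61 = 14.21 per hour

14.21 per hour


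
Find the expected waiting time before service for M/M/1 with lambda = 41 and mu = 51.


rho = 41/51; Wq = rho/(mu - lambda) = 0.0804 hours

0.0804 hours


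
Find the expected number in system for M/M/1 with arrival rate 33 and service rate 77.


rho = 33/77; L = rho/(1-rho) = 0.75

0.75


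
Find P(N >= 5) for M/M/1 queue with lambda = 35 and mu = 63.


P(N >= 5) = rho^5 = (35/63)^5 = 0.0529

0.0529


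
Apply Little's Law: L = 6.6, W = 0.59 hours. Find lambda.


lambda = L / W = 6.6 / 0.59 = 11.19 per hour

11.19 per hour


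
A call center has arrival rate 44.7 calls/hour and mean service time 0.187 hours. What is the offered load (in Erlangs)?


Offered load a = lambda * E[S] = 44.7 * 0.187 = 8.36 Erlangs

8.36 Erlangs


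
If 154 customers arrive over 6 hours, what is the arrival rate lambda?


lambda = total arrivals / time = 154 / 6 = 25.67 per hour

25.67 per hour


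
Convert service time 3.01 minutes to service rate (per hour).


mu = 60 / avg_service_time = 60 / 3.01 = 19.93 per hour

19.93 per hour


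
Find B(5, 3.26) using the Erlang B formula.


B(N,A) = (A^N/N!) / sum(A^k/k!, k=0..N) with N=5, A=3.26 = 0.1327

0.1327


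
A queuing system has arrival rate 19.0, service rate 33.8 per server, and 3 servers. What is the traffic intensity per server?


rho = lambda / (c * mu) = 19.0 / (3 * 33.8) = 0.1874

0.1874


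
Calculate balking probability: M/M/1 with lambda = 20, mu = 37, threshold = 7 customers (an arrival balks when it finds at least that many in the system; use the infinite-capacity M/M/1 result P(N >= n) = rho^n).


P(N >= 7) = rho^7 = (20/37)^7 = 0.0135

0.0135


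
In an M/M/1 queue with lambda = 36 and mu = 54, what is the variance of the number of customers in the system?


rho = 36/54; Var(N) = rho/(1-rho)^2 = 6.0

6.0


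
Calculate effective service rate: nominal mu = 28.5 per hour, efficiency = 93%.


Effective rate = mu * efficiency = 28.5 * 0.93 = 26.51 per hour

26.51 per hour


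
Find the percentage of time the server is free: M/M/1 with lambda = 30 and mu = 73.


Idle fraction = (1 - rho) * 100 = (1 - 30/73) * 100 = 58.9%

58.9%


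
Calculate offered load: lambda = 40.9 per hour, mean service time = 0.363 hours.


Offered load a = lambda * E[S] = 40.9 * 0.363 = 14.85 Erlangs

14.85 Erlangs


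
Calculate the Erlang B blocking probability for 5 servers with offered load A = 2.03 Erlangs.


B(N,A) = (A^N/N!) / sum(A^k/k!, k=0..N) with N=5, A=2.03 = 0.0384

0.0384


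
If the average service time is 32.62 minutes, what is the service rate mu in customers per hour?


mu = 60 / avg_service_time = 60 / 32.62 = 1.84 per hour

1.84 per hour


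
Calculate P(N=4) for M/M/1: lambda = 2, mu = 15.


rho = 2/15; P(n) = (1-rho)*rho^n = (1-2/15)*(2/15)^4 = 0.0003

0.0003


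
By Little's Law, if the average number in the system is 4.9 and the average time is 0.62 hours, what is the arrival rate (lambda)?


lambda = L / W = 4.9 / 0.62 = 7.9 per hour

7.9 per hour


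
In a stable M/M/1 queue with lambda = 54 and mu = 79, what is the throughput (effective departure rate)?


For a stable queue (lambda < mu), throughput = lambda = 54 per hour

54 per hour


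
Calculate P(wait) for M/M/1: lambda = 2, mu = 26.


P(wait) = rho = lambda/mu = 2/26 = 0.0769

0.0769


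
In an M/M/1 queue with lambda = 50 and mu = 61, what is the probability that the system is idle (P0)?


P0 = 1 - rho = 1 - 50/61 = 0.1803

0.1803


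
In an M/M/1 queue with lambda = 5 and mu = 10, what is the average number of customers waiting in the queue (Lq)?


rho = 5/10; Lq = rho^2/(1-rho) = 0.5

0.5


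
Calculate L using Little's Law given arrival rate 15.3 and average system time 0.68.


L = lambda * W = 15.3 * 0.68 = 10.4

10.4


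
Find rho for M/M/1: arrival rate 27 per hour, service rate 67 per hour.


rho = lambda/mu = 27/67 = 0.403

0.403


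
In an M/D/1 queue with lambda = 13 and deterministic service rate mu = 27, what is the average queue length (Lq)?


M/D/1: Lq = rho^2 / (2*(1-rho)) where rho = 13/27; Lq = 0.22

0.22


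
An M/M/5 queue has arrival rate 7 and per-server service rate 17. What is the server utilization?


rho = lambda/(c*mu) = 7/(5*17) = 0.0824

0.0824


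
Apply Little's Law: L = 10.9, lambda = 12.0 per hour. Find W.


W = L / lambda = 10.9 / 12.0 = 0.9083 hours

0.9083 hours


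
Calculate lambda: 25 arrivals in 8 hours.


lambda = total arrivals / time = 25 / 8 = 3.13 per hour

3.13 per hour


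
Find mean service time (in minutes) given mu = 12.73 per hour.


Mean service time = 60/mu = 60/12.73 = 4.71 minutes

4.71 minutes


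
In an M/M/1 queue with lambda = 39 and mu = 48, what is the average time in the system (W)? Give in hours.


W = 1/(mu - lambda) = 1/(48 - 39) = 0.1111 hours

0.1111 hours


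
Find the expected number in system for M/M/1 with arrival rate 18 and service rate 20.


rho = 18/20; L = rho/(1-rho) = 9.0

9.0


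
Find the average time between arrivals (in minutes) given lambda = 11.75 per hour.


Mean interarrival time = 60/lambda = 60/11.75 = 5.11 minutes

5.11 minutes


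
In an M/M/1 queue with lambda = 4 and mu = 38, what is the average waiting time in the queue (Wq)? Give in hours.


rho = 4/38; Wq = rho/(mu - lambda) = 0.0031 hours

0.0031 hours


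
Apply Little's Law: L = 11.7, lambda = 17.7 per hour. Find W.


W = L / lambda = 11.7 / 17.7 = 0.661 hours

0.661 hours


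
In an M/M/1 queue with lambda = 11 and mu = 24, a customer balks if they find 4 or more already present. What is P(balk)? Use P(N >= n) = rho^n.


P(N >= 4) = rho^4 = (11/24)^4 = 0.0441

0.0441


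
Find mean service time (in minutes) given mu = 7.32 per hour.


Mean service time = 60/mu = 60/7.32 = 8.2 minutes

8.2 minutes


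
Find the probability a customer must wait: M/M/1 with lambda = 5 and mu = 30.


P(wait) = rho = lambda/mu = 5/30 = 0.1667

0.1667


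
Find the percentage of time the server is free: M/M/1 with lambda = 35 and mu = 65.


Idle fraction = (1 - rho) * 100 = (1 - 35/65) * 100 = 46.2%

46.2%


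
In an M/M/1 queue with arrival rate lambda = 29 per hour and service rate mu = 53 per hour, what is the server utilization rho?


rho = lambda/mu = 29/53 = 0.5472

0.5472


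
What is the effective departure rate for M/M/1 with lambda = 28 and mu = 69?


For a stable queue (lambda < mu), throughput = lambda = 28 per hour

28 per hour


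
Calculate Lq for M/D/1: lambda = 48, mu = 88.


M/D/1: Lq = rho^2 / (2*(1-rho)) where rho = 48/88; Lq = 0.33

0.33


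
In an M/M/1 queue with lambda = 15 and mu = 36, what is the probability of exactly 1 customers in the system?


rho = 15/36; P(n) = (1-rho)*rho^n = (1-15/36)*(15/36)^1 = 0.2431

0.2431


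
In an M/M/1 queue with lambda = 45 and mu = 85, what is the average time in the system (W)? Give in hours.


W = 1/(mu - lambda) = 1/(85 - 45) = 0.025 hours

0.025 hours


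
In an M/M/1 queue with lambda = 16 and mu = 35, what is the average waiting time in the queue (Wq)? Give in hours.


rho = 16/35; Wq = rho/(mu - lambda) = 0.0241 hours

0.0241 hours


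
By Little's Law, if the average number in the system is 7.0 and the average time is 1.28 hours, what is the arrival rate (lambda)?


lambda = L / W = 7.0 / 1.28 = 5.47 per hour

5.47 per hour


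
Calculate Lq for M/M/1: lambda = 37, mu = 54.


rho = 37/54; Lq = rho^2/(1-rho) = 1.49

1.49


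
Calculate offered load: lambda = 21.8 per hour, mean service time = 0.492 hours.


Offered load a = lambda * E[S] = 21.8 * 0.492 = 10.73 Erlangs

10.73 Erlangs


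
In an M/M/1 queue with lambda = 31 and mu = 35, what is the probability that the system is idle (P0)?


P0 = 1 - rho = 1 - 31/35 = 0.1143

0.1143


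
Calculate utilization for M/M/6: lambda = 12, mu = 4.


rho = lambda/(c*mu) = 12/(6*4) = 0.5

0.5


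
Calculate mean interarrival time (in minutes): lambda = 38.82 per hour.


Mean interarrival time = 60/lambda = 60/38.82 = 1.55 minutes

1.55 minutes


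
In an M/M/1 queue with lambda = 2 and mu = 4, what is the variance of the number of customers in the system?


rho = 2/4; Var(N) = rho/(1-rho)^2 = 2.0

2.0


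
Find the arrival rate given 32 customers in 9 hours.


lambda = total arrivals / time = 32 / 9 = 3.56 per hour

3.56 per hour


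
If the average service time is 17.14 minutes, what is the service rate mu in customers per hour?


mu = 60 / avg_service_time = 60 / 17.14 = 3.5 per hour

3.5 per hour


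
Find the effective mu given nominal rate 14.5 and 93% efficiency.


Effective rate = mu * efficiency = 14.5 * 0.93 = 13.49 per hour

13.49 per hour


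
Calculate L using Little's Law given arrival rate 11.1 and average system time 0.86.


L = lambda * W = 11.1 * 0.86 = 9.55

9.55


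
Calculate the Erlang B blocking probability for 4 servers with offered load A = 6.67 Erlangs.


B(N,A) = (A^N/N!) / sum(A^k/k!, k=0..N) with N=4, A=6.67 = 0.5096

0.5096


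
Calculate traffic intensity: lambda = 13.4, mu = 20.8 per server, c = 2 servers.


rho = lambda / (c * mu) = 13.4 / (2 * 20.8) = 0.3221

0.3221


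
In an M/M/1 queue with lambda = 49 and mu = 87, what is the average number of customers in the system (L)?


rho = 49/87; L = rho/(1-rho) = 1.29

1.29


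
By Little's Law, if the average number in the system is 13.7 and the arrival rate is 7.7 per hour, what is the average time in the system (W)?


W = L / lambda = 13.7 / 7.7 = 1.7792 hours

1.7792 hours


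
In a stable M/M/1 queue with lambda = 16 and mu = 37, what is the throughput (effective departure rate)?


For a stable queue (lambda < mu), throughput = lambda = 16 per hour

16 per hour


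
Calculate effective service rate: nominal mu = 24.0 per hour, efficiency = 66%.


Effective rate = mu * efficiency = 24.0 * 0.66 = 15.84 per hour

15.84 per hour


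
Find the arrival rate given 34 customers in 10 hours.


lambda = total arrivals / time = 34 / 10 = 3.4 per hour

3.4 per hour


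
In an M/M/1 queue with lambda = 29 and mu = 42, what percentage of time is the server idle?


Idle fraction = (1 - rho) * 100 = (1 - 29/42) * 100 = 31.0%

31.0%


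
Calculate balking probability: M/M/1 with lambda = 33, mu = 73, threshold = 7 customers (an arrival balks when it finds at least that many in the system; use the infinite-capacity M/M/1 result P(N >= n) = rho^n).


P(N >= 7) = rho^7 = (33/73)^7 = 0.0039

0.0039


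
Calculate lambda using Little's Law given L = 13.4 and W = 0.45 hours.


lambda = L / W = 13.4 / 0.45 = 29.78 per hour

29.78 per hour


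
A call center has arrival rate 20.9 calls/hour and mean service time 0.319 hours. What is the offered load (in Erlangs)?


Offered load a = lambda * E[S] = 20.9 * 0.319 = 6.67 Erlangs

6.67 Erlangs


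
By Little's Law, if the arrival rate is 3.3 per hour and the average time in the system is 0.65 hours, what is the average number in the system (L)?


L = lambda * W = 3.3 * 0.65 = 2.15

2.15


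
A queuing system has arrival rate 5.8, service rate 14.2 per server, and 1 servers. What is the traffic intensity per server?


rho = lambda / (c * mu) = 5.8 / (1 * 14.2) = 0.4085

0.4085


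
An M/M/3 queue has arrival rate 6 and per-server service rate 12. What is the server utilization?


rho = lambda/(c*mu) = 6/(3*12) = 0.1667

0.1667


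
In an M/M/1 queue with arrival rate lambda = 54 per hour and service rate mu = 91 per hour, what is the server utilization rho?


rho = lambda/mu = 54/91 = 0.5934

0.5934


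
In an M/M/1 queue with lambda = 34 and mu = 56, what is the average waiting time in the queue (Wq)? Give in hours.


rho = 34/56; Wq = rho/(mu - lambda) = 0.0276 hours

0.0276 hours


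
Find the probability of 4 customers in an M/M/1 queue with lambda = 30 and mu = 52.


rho = 30/52; P(n) = (1-rho)*rho^n = (1-30/52)*(30/52)^4 = 0.0469

0.0469


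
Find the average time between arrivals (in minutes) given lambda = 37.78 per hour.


Mean interarrival time = 60/lambda = 60/37.78 = 1.59 minutes

1.59 minutes


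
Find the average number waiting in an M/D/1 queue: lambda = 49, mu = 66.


M/D/1: Lq = rho^2 / (2*(1-rho)) where rho = 49/66; Lq = 1.07

1.07


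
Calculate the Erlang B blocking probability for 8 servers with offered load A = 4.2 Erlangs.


B(N,A) = (A^N/N!) / sum(A^k/k!, k=0..N) with N=8, A=4.2 = 0.037

0.037


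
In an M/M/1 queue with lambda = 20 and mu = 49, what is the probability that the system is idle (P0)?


P0 = 1 - rho = 1 - 20/49 = 0.5918

0.5918


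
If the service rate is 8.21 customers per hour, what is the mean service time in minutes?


Mean service time = 60/mu = 60/8.21 = 7.31 minutes

7.31 minutes


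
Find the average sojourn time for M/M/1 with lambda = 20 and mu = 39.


W = 1/(mu - lambda) = 1/(39 - 20) = 0.0526 hours

0.0526 hours


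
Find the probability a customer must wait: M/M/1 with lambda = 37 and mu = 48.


P(wait) = rho = lambda/mu = 37/48 = 0.7708

0.7708


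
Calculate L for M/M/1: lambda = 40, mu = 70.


rho = 40/70; L = rho/(1-rho) = 1.33

1.33


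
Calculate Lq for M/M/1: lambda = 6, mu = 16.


rho = 6/16; Lq = rho^2/(1-rho) = 0.23

0.23


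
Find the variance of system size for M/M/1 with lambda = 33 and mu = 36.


rho = 33/36; Var(N) = rho/(1-rho)^2 = 132.0

132.0


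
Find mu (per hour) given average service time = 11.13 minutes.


mu = 60 / avg_service_time = 60 / 11.13 = 5.39 per hour

5.39 per hour


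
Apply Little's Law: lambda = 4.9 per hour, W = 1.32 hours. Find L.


L = lambda * W = 4.9 * 1.32 = 6.47

6.47


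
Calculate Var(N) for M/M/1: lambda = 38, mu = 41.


rho = 38/41; Var(N) = rho/(1-rho)^2 = 173.11

173.11


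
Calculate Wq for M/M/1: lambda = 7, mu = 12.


rho = 7/12; Wq = rho/(mu - lambda) = 0.1167 hours

0.1167 hours


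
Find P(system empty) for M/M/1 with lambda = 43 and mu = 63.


P0 = 1 - rho = 1 - 43/63 = 0.3175

0.3175


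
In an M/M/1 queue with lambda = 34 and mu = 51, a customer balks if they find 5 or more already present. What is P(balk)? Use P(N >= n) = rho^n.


P(N >= 5) = rho^5 = (34/51)^5 = 0.1317

0.1317


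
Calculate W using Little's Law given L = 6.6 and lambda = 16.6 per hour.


W = L / lambda = 6.6 / 16.6 = 0.3976 hours

0.3976 hours


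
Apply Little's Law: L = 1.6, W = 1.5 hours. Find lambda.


lambda = L / W = 1.6 / 1.5 = 1.07 per hour

1.07 per hour


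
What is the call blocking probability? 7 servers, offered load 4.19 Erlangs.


B(N,A) = (A^N/N!) / sum(A^k/k!, k=0..N) with N=7, A=4.19 = 0.0727

0.0727


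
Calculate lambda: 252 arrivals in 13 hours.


lambda = total arrivals / time = 252 / 13 = 19.38 per hour

19.38 per hour


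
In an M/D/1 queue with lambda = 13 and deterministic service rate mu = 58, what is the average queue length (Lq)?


M/D/1: Lq = rho^2 / (2*(1-rho)) where rho = 13/58; Lq = 0.03

0.03


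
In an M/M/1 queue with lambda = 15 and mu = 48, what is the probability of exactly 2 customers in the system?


rho = 15/48; P(n) = (1-rho)*rho^n = (1-15/48)*(15/48)^2 = 0.0671

0.0671


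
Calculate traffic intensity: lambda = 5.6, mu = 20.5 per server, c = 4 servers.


rho = lambda / (c * mu) = 5.6 / (4 * 20.5) = 0.0683

0.0683


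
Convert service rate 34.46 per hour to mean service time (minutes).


Mean service time = 60/mu = 60/34.46 = 1.74 minutes

1.74 minutes


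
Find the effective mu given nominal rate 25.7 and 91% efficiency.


Effective rate = mu * efficiency = 25.7 * 0.91 = 23.39 per hour

23.39 per hour


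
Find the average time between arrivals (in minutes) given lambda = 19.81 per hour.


Mean interarrival time = 60/lambda = 60/19.81 = 3.03 minutes

3.03 minutes


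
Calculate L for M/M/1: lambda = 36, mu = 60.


rho = 36/60; L = rho/(1-rho) = 1.5

1.5


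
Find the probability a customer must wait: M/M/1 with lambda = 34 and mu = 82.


P(wait) = rho = lambda/mu = 34/82 = 0.4146

0.4146


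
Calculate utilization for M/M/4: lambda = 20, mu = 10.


rho = lambda/(c*mu) = 20/(4*10) = 0.5

0.5


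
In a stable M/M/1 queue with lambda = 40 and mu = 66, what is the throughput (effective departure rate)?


For a stable queue (lambda < mu), throughput = lambda = 40 per hour

40 per hour


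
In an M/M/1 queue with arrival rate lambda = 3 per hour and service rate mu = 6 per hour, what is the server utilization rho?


rho = lambda/mu = 3/6 = 0.5

0.5


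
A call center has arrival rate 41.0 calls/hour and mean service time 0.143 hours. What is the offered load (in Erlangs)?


Offered load a = lambda * E[S] = 41.0 * 0.143 = 5.86 Erlangs

5.86 Erlangs


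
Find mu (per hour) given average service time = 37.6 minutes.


mu = 60 / avg_service_time = 60 / 37.6 = 1.6 per hour

1.6 per hour


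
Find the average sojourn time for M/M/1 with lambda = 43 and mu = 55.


W = 1/(mu - lambda) = 1/(55 - 43) = 0.0833 hours

0.0833 hours


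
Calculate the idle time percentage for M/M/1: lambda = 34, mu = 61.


Idle fraction = (1 - rho) * 100 = (1 - 34/61) * 100 = 44.3%

44.3%


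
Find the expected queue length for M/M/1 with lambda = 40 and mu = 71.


rho = 40/71; Lq = rho^2/(1-rho) = 0.73

0.73


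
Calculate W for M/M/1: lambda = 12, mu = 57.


W = 1/(mu - lambda) = 1/(57 - 12) = 0.0222 hours

0.0222 hours


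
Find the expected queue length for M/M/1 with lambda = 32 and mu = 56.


rho = 32/56; Lq = rho^2/(1-rho) = 0.76

0.76


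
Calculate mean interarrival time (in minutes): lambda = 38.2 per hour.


Mean interarrival time = 60/lambda = 60/38.2 = 1.57 minutes

1.57 minutes


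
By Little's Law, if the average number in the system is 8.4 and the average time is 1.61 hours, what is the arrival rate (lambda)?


lambda = L / W = 8.4 / 1.61 = 5.22 per hour

5.22 per hour


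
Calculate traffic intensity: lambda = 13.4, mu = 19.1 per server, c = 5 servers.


rho = lambda / (c * mu) = 13.4 / (5 * 19.1) = 0.1403

0.1403


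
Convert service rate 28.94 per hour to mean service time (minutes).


Mean service time = 60/mu = 60/28.94 = 2.07 minutes

2.07 minutes


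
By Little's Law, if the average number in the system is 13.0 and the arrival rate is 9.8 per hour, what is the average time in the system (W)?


W = L / lambda = 13.0 / 9.8 = 1.3265 hours

1.3265 hours


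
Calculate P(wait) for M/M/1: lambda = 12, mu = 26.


P(wait) = rho = lambda/mu = 12/26 = 0.4615

0.4615


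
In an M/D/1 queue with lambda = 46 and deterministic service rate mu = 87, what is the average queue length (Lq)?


M/D/1: Lq = rho^2 / (2*(1-rho)) where rho = 46/87; Lq = 0.3

0.3


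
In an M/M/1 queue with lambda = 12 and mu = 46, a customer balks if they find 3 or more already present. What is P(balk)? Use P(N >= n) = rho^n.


P(N >= 3) = rho^3 = (12/46)^3 = 0.0178

0.0178


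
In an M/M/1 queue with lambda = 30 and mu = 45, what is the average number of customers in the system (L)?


rho = 30/45; L = rho/(1-rho) = 2.0

2.0


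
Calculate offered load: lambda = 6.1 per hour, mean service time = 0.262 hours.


Offered load a = lambda * E[S] = 6.1 * 0.262 = 1.6 Erlangs

1.6 Erlangs


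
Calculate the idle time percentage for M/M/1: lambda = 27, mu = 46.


Idle fraction = (1 - rho) * 100 = (1 - 27/46) * 100 = 41.3%

41.3%


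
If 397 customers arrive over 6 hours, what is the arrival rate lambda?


lambda = total arrivals / time = 397 / 6 = 66.17 per hour

66.17 per hour


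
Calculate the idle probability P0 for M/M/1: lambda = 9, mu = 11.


P0 = 1 - rho = 1 - 9/11 = 0.1818

0.1818


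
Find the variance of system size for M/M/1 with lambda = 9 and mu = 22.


rho = 9/22; Var(N) = rho/(1-rho)^2 = 1.17

1.17


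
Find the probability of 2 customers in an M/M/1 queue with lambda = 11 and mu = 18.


rho = 11/18; P(n) = (1-rho)*rho^n = (1-11/18)*(11/18)^2 = 0.1452

0.1452


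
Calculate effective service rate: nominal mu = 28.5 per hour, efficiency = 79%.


Effective rate = mu * efficiency = 28.5 * 0.79 = 22.52 per hour

22.52 per hour


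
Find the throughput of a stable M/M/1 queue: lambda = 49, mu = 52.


For a stable queue (lambda < mu), throughput = lambda = 49 per hour

49 per hour


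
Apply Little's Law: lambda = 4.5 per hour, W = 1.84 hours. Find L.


L = lambda * W = 4.5 * 1.84 = 8.28

8.28


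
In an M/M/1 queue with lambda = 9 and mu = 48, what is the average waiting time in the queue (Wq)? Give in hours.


rho = 9/48; Wq = rho/(mu - lambda) = 0.0048 hours

0.0048 hours


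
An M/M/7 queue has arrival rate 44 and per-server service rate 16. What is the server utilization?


rho = lambda/(c*mu) = 44/(7*16) = 0.3929

0.3929


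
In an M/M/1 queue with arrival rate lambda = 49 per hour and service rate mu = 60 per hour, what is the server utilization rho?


rho = lambda/mu = 49/60 = 0.8167

0.8167


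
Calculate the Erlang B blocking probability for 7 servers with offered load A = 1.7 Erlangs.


B(N,A) = (A^N/N!) / sum(A^k/k!, k=0..N) with N=7, A=1.7 = 0.0015

0.0015


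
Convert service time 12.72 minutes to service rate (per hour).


mu = 60 / avg_service_time = 60 / 12.72 = 4.72 per hour

4.72 per hour


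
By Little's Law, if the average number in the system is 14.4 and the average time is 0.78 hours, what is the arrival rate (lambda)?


lambda = L / W = 14.4 / 0.78 = 18.46 per hour

18.46 per hour


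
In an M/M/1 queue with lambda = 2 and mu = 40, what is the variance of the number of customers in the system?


rho = 2/40; Var(N) = rho/(1-rho)^2 = 0.06

0.06


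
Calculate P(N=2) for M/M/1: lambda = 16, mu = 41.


rho = 16/41; P(n) = (1-rho)*rho^n = (1-16/41)*(16/41)^2 = 0.0929

0.0929


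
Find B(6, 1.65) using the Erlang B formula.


B(N,A) = (A^N/N!) / sum(A^k/k!, k=0..N) with N=6, A=1.65 = 0.0054

0.0054


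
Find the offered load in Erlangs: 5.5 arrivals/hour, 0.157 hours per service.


Offered load a = lambda * E[S] = 5.5 * 0.157 = 0.86 Erlangs

0.86 Erlangs


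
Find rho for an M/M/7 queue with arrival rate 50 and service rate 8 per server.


rho = lambda/(c*mu) = 50/(7*8) = 0.8929

0.8929


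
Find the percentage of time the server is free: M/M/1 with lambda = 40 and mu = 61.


Idle fraction = (1 - rho) * 100 = (1 - 40/61) * 100 = 34.4%

34.4%


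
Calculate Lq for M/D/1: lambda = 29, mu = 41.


M/D/1: Lq = rho^2 / (2*(1-rho)) where rho = 29/41; Lq = 0.85

0.85


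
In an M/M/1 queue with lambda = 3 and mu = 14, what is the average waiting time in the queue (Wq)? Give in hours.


rho = 3/14; Wq = rho/(mu - lambda) = 0.0195 hours

0.0195 hours


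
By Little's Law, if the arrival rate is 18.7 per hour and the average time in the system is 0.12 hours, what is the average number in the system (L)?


L = lambda * W = 18.7 * 0.12 = 2.24

2.24


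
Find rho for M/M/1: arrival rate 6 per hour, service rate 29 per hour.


rho = lambda/mu = 6/29 = 0.2069

0.2069


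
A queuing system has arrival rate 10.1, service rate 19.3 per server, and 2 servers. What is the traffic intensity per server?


rho = lambda / (c * mu) = 10.1 / (2 * 19.3) = 0.2617

0.2617


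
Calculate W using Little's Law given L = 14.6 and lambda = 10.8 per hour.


W = L / lambda = 14.6 / 10.8 = 1.3519 hours

1.3519 hours


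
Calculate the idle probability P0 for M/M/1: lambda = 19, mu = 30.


P0 = 1 - rho = 1 - 19/30 = 0.3667

0.3667


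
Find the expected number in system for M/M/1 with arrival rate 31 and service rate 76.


rho = 31/76; L = rho/(1-rho) = 0.69

0.69


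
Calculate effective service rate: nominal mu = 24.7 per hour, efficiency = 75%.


Effective rate = mu * efficiency = 24.7 * 0.75 = 18.53 per hour

18.53 per hour


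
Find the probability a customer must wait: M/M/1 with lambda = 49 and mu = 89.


P(wait) = rho = lambda/mu = 49/89 = 0.5506

0.5506


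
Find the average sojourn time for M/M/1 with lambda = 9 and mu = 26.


W = 1/(mu - lambda) = 1/(26 - 9) = 0.0588 hours

0.0588 hours


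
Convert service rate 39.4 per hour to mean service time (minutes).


Mean service time = 60/mu = 60/39.4 = 1.52 minutes

1.52 minutes


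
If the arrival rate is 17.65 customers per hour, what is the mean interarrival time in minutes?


Mean interarrival time = 60/lambda = 60/17.65 = 3.4 minutes

3.4 minutes


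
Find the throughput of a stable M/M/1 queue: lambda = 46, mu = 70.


For a stable queue (lambda < mu), throughput = lambda = 46 per hour

46 per hour


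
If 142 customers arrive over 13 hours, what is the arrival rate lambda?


lambda = total arrivals / time = 142 / 13 = 10.92 per hour

10.92 per hour


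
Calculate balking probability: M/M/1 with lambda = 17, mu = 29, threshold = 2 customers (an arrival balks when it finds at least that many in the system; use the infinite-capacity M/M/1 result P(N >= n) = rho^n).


P(N >= 2) = rho^2 = (17/29)^2 = 0.3436

0.3436


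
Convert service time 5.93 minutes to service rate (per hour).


mu = 60 / avg_service_time = 60 / 5.93 = 10.12 per hour

10.12 per hour


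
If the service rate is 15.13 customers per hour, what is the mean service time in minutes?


Mean service time = 60/mu = 60/15.13 = 3.97 minutes

3.97 minutes


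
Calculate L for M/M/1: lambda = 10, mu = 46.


rho = 10/46; L = rho/(1-rho) = 0.28

0.28


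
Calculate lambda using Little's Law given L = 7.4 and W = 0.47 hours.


lambda = L / W = 7.4 / 0.47 = 15.74 per hour

15.74 per hour


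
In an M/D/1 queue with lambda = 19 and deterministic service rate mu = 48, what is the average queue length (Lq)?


M/D/1: Lq = rho^2 / (2*(1-rho)) where rho = 19/48; Lq = 0.13

0.13


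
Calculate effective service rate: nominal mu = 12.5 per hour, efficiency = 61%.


Effective rate = mu * efficiency = 12.5 * 0.61 = 7.63 per hour

7.63 per hour


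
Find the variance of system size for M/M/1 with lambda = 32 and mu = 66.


rho = 32/66; Var(N) = rho/(1-rho)^2 = 1.83

1.83


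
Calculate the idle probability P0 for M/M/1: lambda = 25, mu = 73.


P0 = 1 - rho = 1 - 25/73 = 0.6575

0.6575


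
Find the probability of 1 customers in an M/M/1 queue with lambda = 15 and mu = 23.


rho = 15/23; P(n) = (1-rho)*rho^n = (1-15/23)*(15/23)^1 = 0.2268

0.2268


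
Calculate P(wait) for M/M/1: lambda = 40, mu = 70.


P(wait) = rho = lambda/mu = 40/70 = 0.5714

0.5714


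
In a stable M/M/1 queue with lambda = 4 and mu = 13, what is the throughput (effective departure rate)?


For a stable queue (lambda < mu), throughput = lambda = 4 per hour

4 per hour
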